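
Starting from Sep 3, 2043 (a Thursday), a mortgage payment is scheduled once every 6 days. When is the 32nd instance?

Mar 7, 2044

The 32nd occurrence is 31 intervals after the first: 31 × 6 = 186 days after Sep 3, 2043.
Sep has 30 days — 27 days to the end of Sep leaves 159.
Oct has 31 days (128 left).
Nov has 30 days (98 left).
Dec has 31 days (67 left).
Jan has 31 days (36 left).
Feb has 29 days (7 left).
7 days into Mar → Mar 7, 2044.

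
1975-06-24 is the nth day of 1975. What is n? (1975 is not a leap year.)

175

Days in months before June: 31 + 28 + 31 + 30 + 31 = 151.
Plus 24 days into June → day 175.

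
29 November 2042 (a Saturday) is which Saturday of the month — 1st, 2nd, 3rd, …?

5th

Day 29 falls in week ⌈29/7⌉ of the month.
Days 1–7 hold the 1st Saturday, 8–14 the 2nd, 15–21 the 3rd, 22–28 the 4th, 29–31 the 5th.
29 is in the range for the 5th.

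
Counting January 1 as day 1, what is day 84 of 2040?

March 24, 2040

January has 31 days (84 − 31 = 53 remain).
February has 29 days (53 − 29 = 24 remain).
24 into March → March 24.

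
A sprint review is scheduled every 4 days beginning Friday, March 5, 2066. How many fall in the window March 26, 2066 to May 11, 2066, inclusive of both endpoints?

Occurrences land 4·i days after March 5, 2066 for i = 0, 1, 2, …
March 26, 2066 is 21 days after the start; 21 ÷ 4 = 5 remainder 1; since the remainder is 1, round up to i = 6. First occurrence in the window: #7 on March 29, 2066 (6×4 = 24 days in).
May 11, 2066 is 67 days after the start; 67 ÷ 4 = 16 remainder 3. Last occurrence in the window: #17 on May 8, 2066.
Occurrences #7 through #17: 11 in total.

11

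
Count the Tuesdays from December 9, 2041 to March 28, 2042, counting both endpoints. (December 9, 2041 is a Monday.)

December 9, 2041 is a Monday; the first Tuesday on or after it is December 10, 2041 (1 day later).
From December 10, 2041 to March 28, 2042: 21 + 31 + 28 + 28 = 108 days (rest of December, January, February, March).
108 ÷ 7 = 15 full weeks with remainder 3, so 15 more Tuesdays after the first → 16.

16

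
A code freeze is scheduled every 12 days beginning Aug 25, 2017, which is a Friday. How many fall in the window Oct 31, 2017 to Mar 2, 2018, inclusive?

Occurrences land 12·i days after Aug 25, 2017 for i = 0, 1, 2, …
Oct 31, 2017 is 67 days after the start; 67 ÷ 12 = 5 remainder 7; since the remainder is 7, round up to i = 6. First occurrence in the window: #7 on Nov 5, 2017 (6×12 = 72 days in).
Mar 2, 2018 is 189 days after the start; 189 ÷ 12 = 15 remainder 9. Last occurrence in the window: #16 on Feb 21, 2018.
Occurrences #7 through #16: 10 in total.

10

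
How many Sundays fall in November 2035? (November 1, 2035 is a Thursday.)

November 1, 2035 is a Thursday; the first Sunday on or after it is November 4, 2035 (3 days later).
From November 4, 2035 to November 30, 2035 is 30 − 4 = 26 days.
26 ÷ 7 = 3 full weeks with remainder 5, so 3 more Sundays after the first → 4.

4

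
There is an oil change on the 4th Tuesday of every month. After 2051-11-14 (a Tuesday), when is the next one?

November 2051 starts on a Wednesday; its first Tuesday is the 7th, so the 4th Tuesday is the 28th — 2051-11-28.
2051-11-28 is after 2051-11-14, so that is the next one.

2051-11-28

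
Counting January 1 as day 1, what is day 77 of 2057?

2057-03-18

January has 31 days (77 − 31 = 46 remain).
February has 28 days (46 − 28 = 18 remain).
18 into March → March 18.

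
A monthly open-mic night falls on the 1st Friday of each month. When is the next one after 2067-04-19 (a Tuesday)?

April 2067 starts on a Friday, so its 1st Friday is 2067-04-01.
That is not after 2067-04-19, so look at May 2067.
May 2067 starts on a Sunday, so its 1st Friday is 2067-05-06 (5 days in).

2067-05-06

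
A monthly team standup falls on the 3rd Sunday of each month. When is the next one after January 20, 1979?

January 21, 1979

January 1979 starts on a Monday; its first Sunday is the 7th, so the 3rd Sunday is the 21st — January 21, 1979.
January 21, 1979 is after January 20, 1979, so that is the next one.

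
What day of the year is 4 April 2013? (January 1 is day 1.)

Days in months before April: 31 + 28 + 31 = 90.
Plus 4 days into April → day 94.

94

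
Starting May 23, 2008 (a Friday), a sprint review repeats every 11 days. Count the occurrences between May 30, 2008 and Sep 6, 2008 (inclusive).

9

Occurrences land 11·i days after May 23, 2008 for i = 0, 1, 2, …
May 30, 2008 is 7 days after the start; 7 ÷ 11 = 0 remainder 7; since the remainder is 7, round up to i = 1. First occurrence in the window: #2 on Jun 3, 2008 (1×11 = 11 days in).
Sep 6, 2008 is 106 days after the start; 106 ÷ 11 = 9 remainder 7. Last occurrence in the window: #10 on Aug 30, 2008.
Occurrences #2 through #10: 9 in total.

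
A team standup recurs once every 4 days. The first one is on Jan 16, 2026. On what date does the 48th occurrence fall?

Jul 23, 2026

The 48th occurrence is 47 intervals after the first: 47 × 4 = 188 days after Jan 16, 2026.
Jan has 31 days — 15 days to the end of Jan leaves 173.
Feb has 28 days (145 left).
Mar has 31 days (114 left).
Apr has 30 days (84 left).
May has 31 days (53 left).
Jun has 30 days (23 left).
23 days into Jul → Jul 23, 2026.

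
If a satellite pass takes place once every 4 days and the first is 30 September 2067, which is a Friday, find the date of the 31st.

28 January 2068

The 31st occurrence is 30 intervals after the first: 30 × 4 = 120 days after 30 September 2067.
September has 30 days — 0 days to the end of September leaves 120.
October has 31 days (89 left).
November has 30 days (59 left).
December has 31 days (28 left).
28 days into January → 28 January 2068.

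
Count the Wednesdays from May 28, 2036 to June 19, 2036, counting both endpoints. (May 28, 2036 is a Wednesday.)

May 28, 2036 is a Wednesday; the first Wednesday on or after it is May 28, 2036.
From May 28, 2036 to June 19, 2036: 3 + 19 = 22 days (rest of May, June).
22 ÷ 7 = 3 full weeks with remainder 1, so 3 more Wednesdays after the first → 4.

4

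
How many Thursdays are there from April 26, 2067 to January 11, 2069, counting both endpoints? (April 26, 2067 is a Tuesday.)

April 26, 2067 is a Tuesday; the first Thursday on or after it is April 28, 2067 (2 days later).
From April 28, 2067 to January 11, 2069: 247 + 366 + 11 = 624 days (rest of 2067, 2068, to January 11, 2069 in 2069).
624 ÷ 7 = 89 full weeks with remainder 1, so 89 more Thursdays after the first → 90.

90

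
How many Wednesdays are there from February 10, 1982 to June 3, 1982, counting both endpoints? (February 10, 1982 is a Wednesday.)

17

February 10, 1982 is a Wednesday; the first Wednesday on or after it is February 10, 1982.
From February 10, 1982 to June 3, 1982: 18 + 31 + 30 + 31 + 3 = 113 days (rest of February, March, April, May, June).
113 ÷ 7 = 16 full weeks with remainder 1, so 16 more Wednesdays after the first → 17.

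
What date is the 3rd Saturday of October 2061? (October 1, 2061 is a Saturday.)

October 2061 begins on a Saturday, so the first Saturday is October 1.
The 3rd Saturday is 2 weeks later: 1 + 14 = 15.

October 15, 2061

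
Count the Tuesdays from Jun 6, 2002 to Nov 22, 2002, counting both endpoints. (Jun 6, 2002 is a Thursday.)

Jun 6, 2002 is a Thursday; the first Tuesday on or after it is Jun 11, 2002 (5 days later).
From Jun 11, 2002 to Nov 22, 2002: 19 + 31 + 31 + 30 + 31 + 22 = 164 days (rest of Jun, Jul, Aug, Sep, Oct, Nov).
164 ÷ 7 = 23 full weeks with remainder 3, so 23 more Tuesdays after the first → 24.

24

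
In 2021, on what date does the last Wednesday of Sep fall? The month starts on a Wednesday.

Sep 29, 2021

Sep 2021 begins on a Wednesday, so the first Wednesday is Sep 1.
Sep 2021 has 30 days. Adding weeks: 1, 8, 15, 22, 29 — the last one ≤ 30 is the 29th.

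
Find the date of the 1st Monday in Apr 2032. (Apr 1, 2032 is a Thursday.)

Apr 5, 2032

Apr 2032 begins on a Thursday, so the first Monday is Apr 5 (4 days later).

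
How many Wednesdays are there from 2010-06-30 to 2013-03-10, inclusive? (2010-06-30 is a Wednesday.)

2010-06-30 is a Wednesday; the first Wednesday on or after it is 2010-06-30.
From 2010-06-30 to 2013-03-10: 184 + 365 + 366 + 69 = 984 days (rest of 2010, 2011, 2012, to 2013-03-10 in 2013).
984 ÷ 7 = 140 full weeks with remainder 4, so 140 more Wednesdays after the first → 141.

141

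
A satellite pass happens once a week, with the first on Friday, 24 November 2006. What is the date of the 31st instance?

The 31st occurrence is 30 intervals after the first: 30 × 7 = 210 days after 24 November 2006.
November has 30 days — 6 days to the end of November leaves 204.
December has 31 days (173 left).
January has 31 days (142 left).
February has 28 days (114 left).
March has 31 days (83 left).
April has 30 days (53 left).
May has 31 days (22 left).
22 days into June → 22 June 2007.

22 June 2007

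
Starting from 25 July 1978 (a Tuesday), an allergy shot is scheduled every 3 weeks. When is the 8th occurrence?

19 December 1978

The 8th occurrence is 7 intervals after the first: 7 × 21 = 147 days after 25 July 1978.
July has 31 days — 6 days to the end of July leaves 141.
August has 31 days (110 left).
September has 30 days (80 left).
October has 31 days (49 left).
November has 30 days (19 left).
19 days into December → 19 December 1978.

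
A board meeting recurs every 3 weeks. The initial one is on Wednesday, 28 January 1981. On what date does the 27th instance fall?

The 27th occurrence is 26 intervals after the first: 26 × 21 = 546 days after 28 January 1981.
January has 31 days — 3 days to the end of January leaves 543.
From end of January to end of 1981 is 334 days (209 left).
January has 31 days (178 left).
February has 28 days (150 left).
March has 31 days (119 left).
April has 30 days (89 left).
May has 31 days (58 left).
June has 30 days (28 left).
28 days into July → 28 July 1982.

28 July 1982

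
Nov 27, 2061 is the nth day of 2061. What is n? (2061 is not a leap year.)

Days in months before Nov: 31 + 28 + 31 + 30 + 31 + 30 + 31 + 31 + 30 + 31 = 304.
Plus 27 days into Nov → day 331.

331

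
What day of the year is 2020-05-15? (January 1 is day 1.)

Days in months before May: 31 + 29 + 31 + 30 = 121.
Plus 15 days into May → day 136.

136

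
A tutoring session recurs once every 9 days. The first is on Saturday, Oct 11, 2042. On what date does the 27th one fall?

Jun 2, 2043

The 27th occurrence is 26 intervals after the first: 26 × 9 = 234 days after Oct 11, 2042.
Oct has 31 days — 20 days to the end of Oct leaves 214.
Nov has 30 days (184 left).
Dec has 31 days (153 left).
Jan has 31 days (122 left).
Feb has 28 days (94 left).
Mar has 31 days (63 left).
Apr has 30 days (33 left).
May has 31 days (2 left).
2 days into Jun → Jun 2, 2043.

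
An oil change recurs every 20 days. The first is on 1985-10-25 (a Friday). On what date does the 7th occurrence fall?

The 7th occurrence is 6 intervals after the first: 6 × 20 = 120 days after 1985-10-25.
October has 31 days — 6 days to the end of October leaves 114.
November has 30 days (84 left).
December has 31 days (53 left).
January has 31 days (22 left).
22 days into February → 1986-02-22.

1986-02-22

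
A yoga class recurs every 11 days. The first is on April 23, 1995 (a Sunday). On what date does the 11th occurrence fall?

The 11th occurrence is 10 intervals after the first: 10 × 11 = 110 days after April 23, 1995.
April has 30 days — 7 days to the end of April leaves 103.
May has 31 days (72 left).
June has 30 days (42 left).
July has 31 days (11 left).
11 days into August → August 11, 1995.

August 11, 1995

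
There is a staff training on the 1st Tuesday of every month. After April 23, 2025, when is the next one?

April 2025 starts on a Tuesday, so its 1st Tuesday is April 1, 2025.
That is not after April 23, 2025, so look at May 2025.
May 2025 starts on a Thursday, so its 1st Tuesday is May 6, 2025 (5 days in).

May 6, 2025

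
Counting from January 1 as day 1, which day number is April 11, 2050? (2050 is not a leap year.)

101

Days in months before April: 31 + 28 + 31 = 90.
Plus 11 days into April → day 101.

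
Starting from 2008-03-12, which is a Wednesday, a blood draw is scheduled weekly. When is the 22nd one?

2008-08-06

The 22nd occurrence is 21 intervals after the first: 21 × 7 = 147 days after 2008-03-12.
March has 31 days — 19 days to the end of March leaves 128.
April has 30 days (98 left).
May has 31 days (67 left).
June has 30 days (37 left).
July has 31 days (6 left).
6 days into August → 2008-08-06.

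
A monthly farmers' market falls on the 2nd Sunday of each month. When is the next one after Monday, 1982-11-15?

November 1982 starts on a Monday; its first Sunday is the 7th, so the 2nd Sunday is the 14th — 1982-11-14.
That is not after 1982-11-15, so look at December 1982.
December 1982 starts on a Wednesday; its first Sunday is the 5th, so the 2nd Sunday is the 12th — 1982-12-12.

1982-12-12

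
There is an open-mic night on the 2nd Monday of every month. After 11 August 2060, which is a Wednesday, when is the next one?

13 September 2060

August 2060 starts on a Sunday; its first Monday is the 2nd, so the 2nd Monday is the 9th — 9 August 2060.
That is not after 11 August 2060, so look at September 2060.
September 2060 starts on a Wednesday; its first Monday is the 6th, so the 2nd Monday is the 13th — 13 September 2060.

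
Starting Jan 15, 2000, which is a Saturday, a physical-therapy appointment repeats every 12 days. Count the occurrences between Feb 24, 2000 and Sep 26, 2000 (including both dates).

Occurrences land 12·i days after Jan 15, 2000 for i = 0, 1, 2, …
Feb 24, 2000 is 40 days after the start; 40 ÷ 12 = 3 remainder 4; since the remainder is 4, round up to i = 4. First occurrence in the window: #5 on Mar 3, 2000 (4×12 = 48 days in).
Sep 26, 2000 is 255 days after the start; 255 ÷ 12 = 21 remainder 3. Last occurrence in the window: #22 on Sep 23, 2000.
Occurrences #5 through #22: 18 in total.

18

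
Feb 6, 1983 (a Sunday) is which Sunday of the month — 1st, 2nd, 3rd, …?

1st

Day 6 falls in week ⌈6/7⌉ of the month.
Days 1–7 hold the 1st Sunday, 8–14 the 2nd, 15–21 the 3rd, 22–28 the 4th, 29–31 the 5th.
6 is in the range for the 1st.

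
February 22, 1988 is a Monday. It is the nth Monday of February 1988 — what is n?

Day 22 falls in week ⌈22/7⌉ of the month.
Days 1–7 hold the 1st Monday, 8–14 the 2nd, 15–21 the 3rd, 22–28 the 4th, 29–31 the 5th.
22 is in the range for the 4th.

4th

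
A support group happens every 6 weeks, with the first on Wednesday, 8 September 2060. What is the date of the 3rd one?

1 December 2060

The 3rd occurrence is 2 intervals after the first: 2 × 42 = 84 days after 8 September 2060.
September has 30 days — 22 days to the end of September leaves 62.
October has 31 days (31 left).
November has 30 days (1 left).
1 day into December → 1 December 2060.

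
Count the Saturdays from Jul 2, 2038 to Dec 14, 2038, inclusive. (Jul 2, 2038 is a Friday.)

24

Jul 2, 2038 is a Friday; the first Saturday on or after it is Jul 3, 2038 (1 day later).
From Jul 3, 2038 to Dec 14, 2038: 28 + 31 + 30 + 31 + 30 + 14 = 164 days (rest of Jul, Aug, Sep, Oct, Nov, Dec).
164 ÷ 7 = 23 full weeks with remainder 3, so 23 more Saturdays after the first → 24.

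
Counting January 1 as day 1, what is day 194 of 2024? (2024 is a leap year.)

January has 31 days (194 − 31 = 163 remain).
February has 29 days (163 − 29 = 134 remain).
March has 31 days (134 − 31 = 103 remain).
April has 30 days (103 − 30 = 73 remain).
May has 31 days (73 − 31 = 42 remain).
June has 30 days (42 − 30 = 12 remain).
12 into July → July 12.

July 12, 2024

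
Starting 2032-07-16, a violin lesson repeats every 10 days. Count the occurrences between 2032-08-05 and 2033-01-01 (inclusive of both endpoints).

15

Occurrences land 10·i days after 2032-07-16 for i = 0, 1, 2, …
2032-08-05 is 20 days after the start; 20 ÷ 10 = 2 remainder 0. First occurrence in the window: #3 on 2032-08-05 (2×10 = 20 days in).
2033-01-01 is 169 days after the start; 169 ÷ 10 = 16 remainder 9. Last occurrence in the window: #17 on 2032-12-23.
Occurrences #3 through #17: 15 in total.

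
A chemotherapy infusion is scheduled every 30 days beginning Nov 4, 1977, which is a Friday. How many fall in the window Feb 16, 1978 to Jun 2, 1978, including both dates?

Occurrences land 30·i days after Nov 4, 1977 for i = 0, 1, 2, …
Feb 16, 1978 is 104 days after the start; 104 ÷ 30 = 3 remainder 14; since the remainder is 14, round up to i = 4. First occurrence in the window: #5 on Mar 4, 1978 (4×30 = 120 days in).
Jun 2, 1978 is 210 days after the start; 210 ÷ 30 = 7 remainder 0. Last occurrence in the window: #8 on Jun 2, 1978.
Occurrences #5 through #8: 4 in total.

4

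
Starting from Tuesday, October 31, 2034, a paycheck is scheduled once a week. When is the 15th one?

The 15th occurrence is 14 intervals after the first: 14 × 7 = 98 days after October 31, 2034.
October has 31 days — 0 days to the end of October leaves 98.
November has 30 days (68 left).
December has 31 days (37 left).
January has 31 days (6 left).
6 days into February → February 6, 2035.

February 6, 2035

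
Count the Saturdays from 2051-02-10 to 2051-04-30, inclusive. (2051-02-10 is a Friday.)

2051-02-10 is a Friday; the first Saturday on or after it is 2051-02-11 (1 day later).
From 2051-02-11 to 2051-04-30: 17 + 31 + 30 = 78 days (rest of February, March, April).
78 ÷ 7 = 11 full weeks with remainder 1, so 11 more Saturdays after the first → 12.

12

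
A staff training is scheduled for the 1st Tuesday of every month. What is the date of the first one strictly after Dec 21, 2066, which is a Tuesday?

Jan 4, 2067

Dec 2066 starts on a Wednesday, so its 1st Tuesday is Dec 7, 2066 (6 days in).
That is not after Dec 21, 2066, so look at Jan 2067.
Jan 2067 starts on a Saturday, so its 1st Tuesday is Jan 4, 2067 (3 days in).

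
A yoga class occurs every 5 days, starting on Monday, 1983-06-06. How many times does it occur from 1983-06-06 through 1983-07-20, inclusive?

9

Occurrences land 5·i days after 1983-06-06 for i = 0, 1, 2, …
The window opens on the start date, so the first occurrence inside is #1 on 1983-06-06.
1983-07-20 is 44 days after the start; 44 ÷ 5 = 8 remainder 4. Last occurrence in the window: #9 on 1983-07-16.
Occurrences #1 through #9: 9 in total.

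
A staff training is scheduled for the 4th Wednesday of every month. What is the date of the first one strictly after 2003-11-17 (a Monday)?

2003-11-26

November 2003 starts on a Saturday; its first Wednesday is the 5th, so the 4th Wednesday is the 26th — 2003-11-26.
2003-11-26 is after 2003-11-17, so that is the next one.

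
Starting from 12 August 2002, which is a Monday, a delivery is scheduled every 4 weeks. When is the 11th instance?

19 May 2003

The 11th occurrence is 10 intervals after the first: 10 × 28 = 280 days after 12 August 2002.
August has 31 days — 19 days to the end of August leaves 261.
September has 30 days (231 left).
October has 31 days (200 left).
November has 30 days (170 left).
December has 31 days (139 left).
January has 31 days (108 left).
February has 28 days (80 left).
March has 31 days (49 left).
April has 30 days (19 left).
19 days into May → 19 May 2003.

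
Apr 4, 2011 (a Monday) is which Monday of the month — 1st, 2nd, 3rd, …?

Day 4 falls in week ⌈4/7⌉ of the month.
Days 1–7 hold the 1st Monday, 8–14 the 2nd, 15–21 the 3rd, 22–28 the 4th, 29–31 the 5th.
4 is in the range for the 1st.

1st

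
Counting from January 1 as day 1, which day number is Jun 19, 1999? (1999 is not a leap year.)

Days in months before Jun: 31 + 28 + 31 + 30 + 31 = 151.
Plus 19 days into Jun → day 170.

170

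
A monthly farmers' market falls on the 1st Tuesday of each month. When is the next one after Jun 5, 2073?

Jun 6, 2073

Jun 2073 starts on a Thursday, so its 1st Tuesday is Jun 6, 2073 (5 days in).
Jun 6, 2073 is after Jun 5, 2073, so that is the next one.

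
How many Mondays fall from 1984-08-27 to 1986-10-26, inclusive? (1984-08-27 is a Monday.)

113

1984-08-27 is a Monday; the first Monday on or after it is 1984-08-27.
From 1984-08-27 to 1986-10-26: 126 + 365 + 299 = 790 days (rest of 1984, 1985, to 1986-10-26 in 1986).
790 ÷ 7 = 112 full weeks with remainder 6, so 112 more Mondays after the first → 113.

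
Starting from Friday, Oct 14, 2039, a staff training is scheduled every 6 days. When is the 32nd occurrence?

Apr 17, 2040

The 32nd occurrence is 31 intervals after the first: 31 × 6 = 186 days after Oct 14, 2039.
Oct has 31 days — 17 days to the end of Oct leaves 169.
Nov has 30 days (139 left).
Dec has 31 days (108 left).
Jan has 31 days (77 left).
Feb has 29 days (48 left).
Mar has 31 days (17 left).
17 days into Apr → Apr 17, 2040.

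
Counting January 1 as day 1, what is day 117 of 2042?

January has 31 days (117 − 31 = 86 remain).
February has 28 days (86 − 28 = 58 remain).
March has 31 days (58 − 31 = 27 remain).
27 into April → April 27.

2042-04-27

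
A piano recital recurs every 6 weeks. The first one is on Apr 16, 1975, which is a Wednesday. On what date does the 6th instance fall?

The 6th occurrence is 5 intervals after the first: 5 × 42 = 210 days after Apr 16, 1975.
Apr has 30 days — 14 days to the end of Apr leaves 196.
May has 31 days (165 left).
Jun has 30 days (135 left).
Jul has 31 days (104 left).
Aug has 31 days (73 left).
Sep has 30 days (43 left).
Oct has 31 days (12 left).
12 days into Nov → Nov 12, 1975.

Nov 12, 1975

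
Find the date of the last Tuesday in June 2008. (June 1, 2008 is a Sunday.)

June 2008 begins on a Sunday, so the first Tuesday is June 3 (2 days later).
June 2008 has 30 days. Adding weeks: 3, 10, 17, 24 — the last one ≤ 30 is the 24th.

June 24, 2008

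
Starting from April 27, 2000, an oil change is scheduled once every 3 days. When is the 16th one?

The 16th occurrence is 15 intervals after the first: 15 × 3 = 45 days after April 27, 2000.
April has 30 days — 3 days to the end of April leaves 42.
May has 31 days (11 left).
11 days into June → June 11, 2000.

June 11, 2000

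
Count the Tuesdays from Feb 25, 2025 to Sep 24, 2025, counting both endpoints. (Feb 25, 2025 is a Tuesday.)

Feb 25, 2025 is a Tuesday; the first Tuesday on or after it is Feb 25, 2025.
From Feb 25, 2025 to Sep 24, 2025: 3 + 31 + 30 + 31 + 30 + 31 + 31 + 24 = 211 days (rest of Feb, Mar, Apr, May, Jun, Jul, Aug, Sep).
211 ÷ 7 = 30 full weeks with remainder 1, so 30 more Tuesdays after the first → 31.

31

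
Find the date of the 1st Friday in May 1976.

7 May 1976

The first Friday of May 1976 is May 7.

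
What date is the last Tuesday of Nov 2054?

Nov 24, 2054

Nov 2054 begins on a Sunday, so the first Tuesday is Nov 3 (2 days later).
Nov 2054 has 30 days. Adding weeks: 3, 10, 17, 24 — the last one ≤ 30 is the 24th.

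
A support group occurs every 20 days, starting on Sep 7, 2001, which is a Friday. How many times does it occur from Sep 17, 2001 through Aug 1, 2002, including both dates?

16

Occurrences land 20·i days after Sep 7, 2001 for i = 0, 1, 2, …
Sep 17, 2001 is 10 days after the start; 10 ÷ 20 = 0 remainder 10; since the remainder is 10, round up to i = 1. First occurrence in the window: #2 on Sep 27, 2001 (1×20 = 20 days in).
Aug 1, 2002 is 328 days after the start; 328 ÷ 20 = 16 remainder 8. Last occurrence in the window: #17 on Jul 24, 2002.
Occurrences #2 through #17: 16 in total.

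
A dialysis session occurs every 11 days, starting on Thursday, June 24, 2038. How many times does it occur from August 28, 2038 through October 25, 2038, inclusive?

6

Occurrences land 11·i days after June 24, 2038 for i = 0, 1, 2, …
August 28, 2038 is 65 days after the start; 65 ÷ 11 = 5 remainder 10; since the remainder is 10, round up to i = 6. First occurrence in the window: #7 on August 29, 2038 (6×11 = 66 days in).
October 25, 2038 is 123 days after the start; 123 ÷ 11 = 11 remainder 2. Last occurrence in the window: #12 on October 23, 2038.
Occurrences #7 through #12: 6 in total.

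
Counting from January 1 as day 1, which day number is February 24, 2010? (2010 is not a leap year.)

Days in months before February: 31 = 31.
Plus 24 days into February → day 55.

55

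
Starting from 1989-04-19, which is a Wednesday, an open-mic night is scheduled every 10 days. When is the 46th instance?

1990-07-13

The 46th occurrence is 45 intervals after the first: 45 × 10 = 450 days after 1989-04-19.
April has 30 days — 11 days to the end of April leaves 439.
From end of April to end of 1989 is 245 days (194 left).
January has 31 days (163 left).
February has 28 days (135 left).
March has 31 days (104 left).
April has 30 days (74 left).
May has 31 days (43 left).
June has 30 days (13 left).
13 days into July → 1990-07-13.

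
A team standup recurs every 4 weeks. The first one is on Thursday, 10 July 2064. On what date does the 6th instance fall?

27 November 2064

The 6th occurrence is 5 intervals after the first: 5 × 28 = 140 days after 10 July 2064.
July has 31 days — 21 days to the end of July leaves 119.
August has 31 days (88 left).
September has 30 days (58 left).
October has 31 days (27 left).
27 days into November → 27 November 2064.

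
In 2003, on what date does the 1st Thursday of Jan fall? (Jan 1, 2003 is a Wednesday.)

Jan 2003 begins on a Wednesday, so the first Thursday is Jan 2 (1 day later).

Jan 2, 2003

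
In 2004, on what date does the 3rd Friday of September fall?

2004-09-17

The first Friday of September 2004 is September 3.
The 3rd Friday is 2 weeks later: 3 + 14 = 17.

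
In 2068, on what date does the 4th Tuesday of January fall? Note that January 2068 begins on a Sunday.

January 2068 begins on a Sunday, so the first Tuesday is January 3 (2 days later).
The 4th Tuesday is 3 weeks later: 3 + 21 = 24.

24 January 2068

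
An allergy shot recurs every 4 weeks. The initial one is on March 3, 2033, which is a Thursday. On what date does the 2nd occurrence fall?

The 2nd occurrence is 1 interval after the first: 1 × 28 = 28 days after March 3, 2033.
28 days later is March 31, 2033.

March 31, 2033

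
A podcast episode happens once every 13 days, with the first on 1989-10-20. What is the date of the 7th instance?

The 7th occurrence is 6 intervals after the first: 6 × 13 = 78 days after 1989-10-20.
October has 31 days — 11 days to the end of October leaves 67.
November has 30 days (37 left).
December has 31 days (6 left).
6 days into January → 1990-01-06.

1990-01-06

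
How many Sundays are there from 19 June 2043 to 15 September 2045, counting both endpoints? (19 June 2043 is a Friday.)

117

19 June 2043 is a Friday; the first Sunday on or after it is 21 June 2043 (2 days later).
From 21 June 2043 to 15 September 2045: 193 + 366 + 258 = 817 days (rest of 2043, 2044, to 15 September 2045 in 2045).
817 ÷ 7 = 116 full weeks with remainder 5, so 116 more Sundays after the first → 117.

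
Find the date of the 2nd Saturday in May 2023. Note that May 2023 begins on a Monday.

May 2023 begins on a Monday, so the first Saturday is May 6 (5 days later).
The 2nd Saturday is 1 weeks later: 6 + 7 = 13.

May 13, 2023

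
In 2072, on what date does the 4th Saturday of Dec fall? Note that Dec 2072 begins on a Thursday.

Dec 24, 2072

Dec 2072 begins on a Thursday, so the first Saturday is Dec 3 (2 days later).
The 4th Saturday is 3 weeks later: 3 + 21 = 24.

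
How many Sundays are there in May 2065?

1 May 2065 is a Friday; the first Sunday on or after it is 3 May 2065 (2 days later).
From 3 May 2065 to 31 May 2065 is 31 − 3 = 28 days.
28 ÷ 7 = 4 full weeks with remainder 0, so 4 more Sundays after the first → 5.

5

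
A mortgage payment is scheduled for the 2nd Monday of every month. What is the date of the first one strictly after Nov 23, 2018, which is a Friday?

Dec 10, 2018

Nov 2018 starts on a Thursday; its first Monday is the 5th, so the 2nd Monday is the 12th — Nov 12, 2018.
That is not after Nov 23, 2018, so look at Dec 2018.
Dec 2018 starts on a Saturday; its first Monday is the 3rd, so the 2nd Monday is the 10th — Dec 10, 2018.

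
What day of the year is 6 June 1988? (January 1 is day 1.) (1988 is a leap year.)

158

Days in months before June: 31 + 29 + 31 + 30 + 31 = 152.
Plus 6 days into June → day 158.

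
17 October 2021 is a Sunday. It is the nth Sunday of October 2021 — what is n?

3rd

Day 17 falls in week ⌈17/7⌉ of the month.
Days 1–7 hold the 1st Sunday, 8–14 the 2nd, 15–21 the 3rd, 22–28 the 4th, 29–31 the 5th.
17 is in the range for the 3rd.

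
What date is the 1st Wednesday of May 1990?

2 May 1990

May 1990 begins on a Tuesday, so the first Wednesday is May 2 (1 day later).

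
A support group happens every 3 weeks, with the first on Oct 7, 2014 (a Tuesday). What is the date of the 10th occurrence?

The 10th occurrence is 9 intervals after the first: 9 × 21 = 189 days after Oct 7, 2014.
Oct has 31 days — 24 days to the end of Oct leaves 165.
Nov has 30 days (135 left).
Dec has 31 days (104 left).
Jan has 31 days (73 left).
Feb has 28 days (45 left).
Mar has 31 days (14 left).
14 days into Apr → Apr 14, 2015.

Apr 14, 2015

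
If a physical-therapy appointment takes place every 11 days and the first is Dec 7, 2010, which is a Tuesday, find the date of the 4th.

The 4th occurrence is 3 intervals after the first: 3 × 11 = 33 days after Dec 7, 2010.
Dec has 31 days — 24 days to the end of Dec leaves 9.
9 days into Jan → Jan 9, 2011.

Jan 9, 2011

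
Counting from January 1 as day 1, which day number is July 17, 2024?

Days in months before July: 31 + 29 + 31 + 30 + 31 + 30 = 182.
Plus 17 days into July → day 199.

199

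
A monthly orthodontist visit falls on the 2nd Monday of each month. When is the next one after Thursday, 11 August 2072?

12 September 2072

August 2072 starts on a Monday; its first Monday is the 1st, so the 2nd Monday is the 8th — 8 August 2072.
That is not after 11 August 2072, so look at September 2072.
September 2072 starts on a Thursday; its first Monday is the 5th, so the 2nd Monday is the 12th — 12 September 2072.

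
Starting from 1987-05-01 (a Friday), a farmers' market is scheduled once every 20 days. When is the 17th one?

1988-03-16

The 17th occurrence is 16 intervals after the first: 16 × 20 = 320 days after 1987-05-01.
May has 31 days — 30 days to the end of May leaves 290.
June has 30 days (260 left).
July has 31 days (229 left).
August has 31 days (198 left).
September has 30 days (168 left).
October has 31 days (137 left).
November has 30 days (107 left).
December has 31 days (76 left).
January has 31 days (45 left).
February has 29 days (16 left).
16 days into March → 1988-03-16.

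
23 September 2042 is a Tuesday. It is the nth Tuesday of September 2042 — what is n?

4th

Day 23 falls in week ⌈23/7⌉ of the month.
Days 1–7 hold the 1st Tuesday, 8–14 the 2nd, 15–21 the 3rd, 22–28 the 4th, 29–31 the 5th.
23 is in the range for the 4th.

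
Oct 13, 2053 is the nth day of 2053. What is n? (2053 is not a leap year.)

286

Days in months before Oct: 31 + 28 + 31 + 30 + 31 + 30 + 31 + 31 + 30 = 273.
Plus 13 days into Oct → day 286.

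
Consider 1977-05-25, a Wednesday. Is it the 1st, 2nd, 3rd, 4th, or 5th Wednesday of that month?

Day 25 falls in week ⌈25/7⌉ of the month.
Days 1–7 hold the 1st Wednesday, 8–14 the 2nd, 15–21 the 3rd, 22–28 the 4th, 29–31 the 5th.
25 is in the range for the 4th.

4th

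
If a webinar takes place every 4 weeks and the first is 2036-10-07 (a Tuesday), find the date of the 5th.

The 5th occurrence is 4 intervals after the first: 4 × 28 = 112 days after 2036-10-07.
October has 31 days — 24 days to the end of October leaves 88.
November has 30 days (58 left).
December has 31 days (27 left).
27 days into January → 2037-01-27.

2037-01-27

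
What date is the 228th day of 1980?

January has 31 days (228 − 31 = 197 remain).
February has 29 days (197 − 29 = 168 remain).
March has 31 days (168 − 31 = 137 remain).
April has 30 days (137 − 30 = 107 remain).
May has 31 days (107 − 31 = 76 remain).
June has 30 days (76 − 30 = 46 remain).
July has 31 days (46 − 31 = 15 remain).
15 into August → August 15.

1980-08-15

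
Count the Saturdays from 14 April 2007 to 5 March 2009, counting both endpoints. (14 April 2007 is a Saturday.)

99

14 April 2007 is a Saturday; the first Saturday on or after it is 14 April 2007.
From 14 April 2007 to 5 March 2009: 261 + 366 + 64 = 691 days (rest of 2007, 2008, to 5 March 2009 in 2009).
691 ÷ 7 = 98 full weeks with remainder 5, so 98 more Saturdays after the first → 99.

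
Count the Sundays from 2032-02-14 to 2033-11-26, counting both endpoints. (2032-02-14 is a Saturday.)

2032-02-14 is a Saturday; the first Sunday on or after it is 2032-02-15 (1 day later).
From 2032-02-15 to 2033-11-26: 320 + 330 = 650 days (rest of 2032, to 2033-11-26 in 2033).
650 ÷ 7 = 92 full weeks with remainder 6, so 92 more Sundays after the first → 93.

93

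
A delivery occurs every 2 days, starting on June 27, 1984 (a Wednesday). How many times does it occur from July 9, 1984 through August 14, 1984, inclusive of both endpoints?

Occurrences land 2·i days after June 27, 1984 for i = 0, 1, 2, …
July 9, 1984 is 12 days after the start; 12 ÷ 2 = 6 remainder 0. First occurrence in the window: #7 on July 9, 1984 (6×2 = 12 days in).
August 14, 1984 is 48 days after the start; 48 ÷ 2 = 24 remainder 0. Last occurrence in the window: #25 on August 14, 1984.
Occurrences #7 through #25: 19 in total.

19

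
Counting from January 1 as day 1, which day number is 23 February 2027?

54

Days in months before February: 31 = 31.
Plus 23 days into February → day 54.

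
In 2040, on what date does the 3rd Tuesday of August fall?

2040-08-21

The first Tuesday of August 2040 is August 7.
The 3rd Tuesday is 2 weeks later: 7 + 14 = 21.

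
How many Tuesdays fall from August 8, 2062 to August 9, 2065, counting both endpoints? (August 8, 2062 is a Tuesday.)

August 8, 2062 is a Tuesday; the first Tuesday on or after it is August 8, 2062.
From August 8, 2062 to August 9, 2065: 145 + 365 + 366 + 221 = 1097 days (rest of 2062, 2063, 2064, to August 9, 2065 in 2065).
1097 ÷ 7 = 156 full weeks with remainder 5, so 156 more Tuesdays after the first → 157.

157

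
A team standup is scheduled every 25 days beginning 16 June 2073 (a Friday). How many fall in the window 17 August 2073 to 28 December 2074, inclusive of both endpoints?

20

Occurrences land 25·i days after 16 June 2073 for i = 0, 1, 2, …
17 August 2073 is 62 days after the start; 62 ÷ 25 = 2 remainder 12; since the remainder is 12, round up to i = 3. First occurrence in the window: #4 on 30 August 2073 (3×25 = 75 days in).
28 December 2074 is 560 days after the start; 560 ÷ 25 = 22 remainder 10. Last occurrence in the window: #23 on 18 December 2074.
Occurrences #4 through #23: 20 in total.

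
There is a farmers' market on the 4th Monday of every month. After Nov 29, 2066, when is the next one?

Dec 27, 2066

Nov 2066 starts on a Monday; its first Monday is the 1st, so the 4th Monday is the 22nd — Nov 22, 2066.
That is not after Nov 29, 2066, so look at Dec 2066.
Dec 2066 starts on a Wednesday; its first Monday is the 6th, so the 4th Monday is the 27th — Dec 27, 2066.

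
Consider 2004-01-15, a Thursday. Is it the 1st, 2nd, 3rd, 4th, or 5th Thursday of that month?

Day 15 falls in week ⌈15/7⌉ of the month.
Days 1–7 hold the 1st Thursday, 8–14 the 2nd, 15–21 the 3rd, 22–28 the 4th, 29–31 the 5th.
15 is in the range for the 3rd.

3rd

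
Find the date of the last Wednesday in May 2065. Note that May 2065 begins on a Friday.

May 2065 begins on a Friday, so the first Wednesday is May 6 (5 days later).
May 2065 has 31 days. Adding weeks: 6, 13, 20, 27 — the last one ≤ 31 is the 27th.

May 27, 2065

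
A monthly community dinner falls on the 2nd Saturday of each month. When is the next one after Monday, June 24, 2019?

June 2019 starts on a Saturday; its first Saturday is the 1st, so the 2nd Saturday is the 8th — June 8, 2019.
That is not after June 24, 2019, so look at July 2019.
July 2019 starts on a Monday; its first Saturday is the 6th, so the 2nd Saturday is the 13th — July 13, 2019.

July 13, 2019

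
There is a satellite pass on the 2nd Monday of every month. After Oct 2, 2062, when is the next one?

Oct 2062 starts on a Sunday; its first Monday is the 2nd, so the 2nd Monday is the 9th — Oct 9, 2062.
Oct 9, 2062 is after Oct 2, 2062, so that is the next one.

Oct 9, 2062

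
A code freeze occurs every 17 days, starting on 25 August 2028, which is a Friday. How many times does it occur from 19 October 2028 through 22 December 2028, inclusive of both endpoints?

4

Occurrences land 17·i days after 25 August 2028 for i = 0, 1, 2, …
19 October 2028 is 55 days after the start; 55 ÷ 17 = 3 remainder 4; since the remainder is 4, round up to i = 4. First occurrence in the window: #5 on 1 November 2028 (4×17 = 68 days in).
22 December 2028 is 119 days after the start; 119 ÷ 17 = 7 remainder 0. Last occurrence in the window: #8 on 22 December 2028.
Occurrences #5 through #8: 4 in total.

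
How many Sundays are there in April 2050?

4

April 1, 2050 is a Friday; the first Sunday on or after it is April 3, 2050 (2 days later).
From April 3, 2050 to April 30, 2050 is 30 − 3 = 27 days.
27 ÷ 7 = 3 full weeks with remainder 6, so 3 more Sundays after the first → 4.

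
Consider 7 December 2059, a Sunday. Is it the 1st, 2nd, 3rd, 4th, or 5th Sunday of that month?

1st

Day 7 falls in week ⌈7/7⌉ of the month.
Days 1–7 hold the 1st Sunday, 8–14 the 2nd, 15–21 the 3rd, 22–28 the 4th, 29–31 the 5th.
7 is in the range for the 1st.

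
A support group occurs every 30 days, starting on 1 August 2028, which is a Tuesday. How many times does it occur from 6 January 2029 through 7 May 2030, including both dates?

16

Occurrences land 30·i days after 1 August 2028 for i = 0, 1, 2, …
6 January 2029 is 158 days after the start; 158 ÷ 30 = 5 remainder 8; since the remainder is 8, round up to i = 6. First occurrence in the window: #7 on 28 January 2029 (6×30 = 180 days in).
7 May 2030 is 644 days after the start; 644 ÷ 30 = 21 remainder 14. Last occurrence in the window: #22 on 23 April 2030.
Occurrences #7 through #22: 16 in total.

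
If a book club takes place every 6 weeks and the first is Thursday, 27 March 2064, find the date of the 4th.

The 4th occurrence is 3 intervals after the first: 3 × 42 = 126 days after 27 March 2064.
March has 31 days — 4 days to the end of March leaves 122.
April has 30 days (92 left).
May has 31 days (61 left).
June has 30 days (31 left).
31 days into July → 31 July 2064.

31 July 2064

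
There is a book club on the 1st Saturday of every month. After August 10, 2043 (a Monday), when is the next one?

September 5, 2043

August 2043 starts on a Saturday, so its 1st Saturday is August 1, 2043.
That is not after August 10, 2043, so look at September 2043.
September 2043 starts on a Tuesday, so its 1st Saturday is September 5, 2043 (4 days in).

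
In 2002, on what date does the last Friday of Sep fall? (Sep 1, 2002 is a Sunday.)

Sep 27, 2002

Sep 2002 begins on a Sunday, so the first Friday is Sep 6 (5 days later).
Sep 2002 has 30 days. Adding weeks: 6, 13, 20, 27 — the last one ≤ 30 is the 27th.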